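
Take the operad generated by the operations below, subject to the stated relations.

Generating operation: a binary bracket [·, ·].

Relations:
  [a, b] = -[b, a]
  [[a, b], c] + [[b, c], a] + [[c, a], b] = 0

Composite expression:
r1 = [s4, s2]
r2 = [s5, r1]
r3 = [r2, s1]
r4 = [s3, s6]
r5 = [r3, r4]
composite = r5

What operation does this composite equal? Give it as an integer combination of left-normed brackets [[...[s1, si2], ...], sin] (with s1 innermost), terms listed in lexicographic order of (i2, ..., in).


Antisymmetry and Jacobi reduce to s1-anchored left-normed brackets.
Composite bracket: [[[s5, [s4, s2]], s1], [s3, s6]]
The bracket unfolds into 32 signed words via [a, b] = ab - ba (2^5 = 32).
Words beginning with s1 determine it all:
  from s1s2s4s5s3s6, sign -1: term -[[[[[s1, s2], s4], s5], s3], s6]
  from s1s2s4s5s6s3, sign +1: term +[[[[[s1, s2], s4], s5], s6], s3]
  from s1s4s2s5s3s6, sign +1: term +[[[[[s1, s4], s2], s5], s3], s6]
  from s1s4s2s5s6s3, sign -1: term -[[[[[s1, s4], s2], s5], s6], s3]
  from s1s5s2s4s3s6, sign +1: term +[[[[[s1, s5], s2], s4], s3], s6]
  from s1s5s2s4s6s3, sign -1: term -[[[[[s1, s5], s2], s4], s6], s3]
  from s1s5s4s2s3s6, sign -1: term -[[[[[s1, s5], s4], s2], s3], s6]
  from s1s5s4s2s6s3, sign +1: term +[[[[[s1, s5], s4], s2], s6], s3]

-[[[[[s1, s2], s4], s5], s3], s6] + [[[[[s1, s2], s4], s5], s6], s3] + [[[[[s1, s4], s2], s5], s3], s6] - [[[[[s1, s4], s2], s5], s6], s3] + [[[[[s1, s5], s2], s4], s3], s6] - [[[[[s1, s5], s2], s4], s6], s3] - [[[[[s1, s5], s4], s2], s3], s6] + [[[[[s1, s5], s4], s2], s6], s3]


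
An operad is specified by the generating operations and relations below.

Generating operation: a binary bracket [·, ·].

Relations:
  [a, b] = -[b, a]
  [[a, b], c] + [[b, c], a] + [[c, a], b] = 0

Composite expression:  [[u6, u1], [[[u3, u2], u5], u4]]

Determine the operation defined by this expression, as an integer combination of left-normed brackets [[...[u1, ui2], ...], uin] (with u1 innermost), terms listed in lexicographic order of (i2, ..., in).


Skip Jacobi rewriting: expand, keep u1-initial words, read off terms.
Composite bracket: [[u6, u1], [[[u3, u2], u5], u4]]
Under [a, b] = ab - ba we get 32 signed associative words (2^5 = 32).
The u1-initial words carry the normal form:
  word u1u6u2u3u5u4 has sign +1, contributing +[[[[[u1, u6], u2], u3], u5], u4]
  word u1u6u3u2u5u4 has sign -1, contributing -[[[[[u1, u6], u3], u2], u5], u4]
  word u1u6u4u2u3u5 has sign -1, contributing -[[[[[u1, u6], u4], u2], u3], u5]
  word u1u6u4u3u2u5 has sign +1, contributing +[[[[[u1, u6], u4], u3], u2], u5]
  word u1u6u4u5u2u3 has sign +1, contributing +[[[[[u1, u6], u4], u5], u2], u3]
  word u1u6u4u5u3u2 has sign -1, contributing -[[[[[u1, u6], u4], u5], u3], u2]
  word u1u6u5u2u3u4 has sign -1, contributing -[[[[[u1, u6], u5], u2], u3], u4]
  word u1u6u5u3u2u4 has sign +1, contributing +[[[[[u1, u6], u5], u3], u2], u4]

[[[[[u1, u6], u2], u3], u5], u4] - [[[[[u1, u6], u3], u2], u5], u4] - [[[[[u1, u6], u4], u2], u3], u5] + [[[[[u1, u6], u4], u3], u2], u5] + [[[[[u1, u6], u4], u5], u2], u3] - [[[[[u1, u6], u4], u5], u3], u2] - [[[[[u1, u6], u5], u2], u3], u4] + [[[[[u1, u6], u5], u3], u2], u4]


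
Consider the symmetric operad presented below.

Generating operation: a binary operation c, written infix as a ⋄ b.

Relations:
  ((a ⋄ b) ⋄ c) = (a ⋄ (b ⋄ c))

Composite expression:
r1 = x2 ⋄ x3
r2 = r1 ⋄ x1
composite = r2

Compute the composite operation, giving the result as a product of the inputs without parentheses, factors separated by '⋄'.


Associativity of c dissolves the nesting; only the x-input order survives.
(x2 ⋄ x3) collapses to x2 ⋄ x3
((x2 ⋄ x3) ⋄ x1) collapses to x2 ⋄ x3 ⋄ x1

x2 ⋄ x3 ⋄ x1


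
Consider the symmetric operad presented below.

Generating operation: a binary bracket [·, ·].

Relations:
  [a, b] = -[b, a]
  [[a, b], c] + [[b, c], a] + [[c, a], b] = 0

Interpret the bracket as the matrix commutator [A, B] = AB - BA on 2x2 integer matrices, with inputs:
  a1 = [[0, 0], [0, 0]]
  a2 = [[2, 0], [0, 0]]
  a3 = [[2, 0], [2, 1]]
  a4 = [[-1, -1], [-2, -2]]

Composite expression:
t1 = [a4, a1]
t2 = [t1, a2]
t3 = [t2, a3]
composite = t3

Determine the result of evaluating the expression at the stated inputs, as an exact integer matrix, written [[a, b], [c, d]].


[a4, a1] = [[0, 0], [0, 0]]
[[a4, a1], a2] = [[0, 0], [0, 0]]
[[[a4, a1], a2], a3] = [[0, 0], [0, 0]]

[[0, 0], [0, 0]]


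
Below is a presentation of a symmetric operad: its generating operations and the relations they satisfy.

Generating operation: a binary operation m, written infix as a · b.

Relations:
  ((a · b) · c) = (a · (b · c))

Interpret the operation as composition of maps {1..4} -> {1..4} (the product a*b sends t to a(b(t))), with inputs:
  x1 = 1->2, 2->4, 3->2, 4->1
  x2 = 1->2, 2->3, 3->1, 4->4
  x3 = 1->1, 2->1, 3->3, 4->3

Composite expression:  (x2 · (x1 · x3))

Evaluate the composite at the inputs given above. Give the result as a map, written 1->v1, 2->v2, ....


(x1 · x3) = 1->2, 2->2, 3->2, 4->2
(x2 · (x1 · x3)) = 1->3, 2->3, 3->3, 4->3

1->3, 2->3, 3->3, 4->3


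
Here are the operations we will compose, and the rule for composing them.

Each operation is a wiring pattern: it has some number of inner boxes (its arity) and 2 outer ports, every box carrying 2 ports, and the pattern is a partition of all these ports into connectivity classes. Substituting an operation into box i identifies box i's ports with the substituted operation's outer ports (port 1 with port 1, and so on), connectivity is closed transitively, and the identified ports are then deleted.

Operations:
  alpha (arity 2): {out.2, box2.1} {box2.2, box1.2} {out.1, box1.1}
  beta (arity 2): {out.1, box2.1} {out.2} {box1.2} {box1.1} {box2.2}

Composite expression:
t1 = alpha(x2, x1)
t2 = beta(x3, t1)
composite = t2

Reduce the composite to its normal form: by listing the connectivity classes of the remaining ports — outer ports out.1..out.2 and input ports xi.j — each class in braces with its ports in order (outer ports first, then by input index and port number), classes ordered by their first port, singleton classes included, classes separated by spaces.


{out.1, x2.1} {out.2} {x1.1} {x1.2, x2.2} {x3.1} {x3.2}

Treat the ports identified at beta as solder joints: merge, then drop.
after alpha, the pattern on (x2, x1) reads {out.1, x2.1} {out.2, x1.1} {x1.2, x2.2} (out.j = its outer ports)
after beta, the pattern on (x3, x2, x1) reads {out.1, x2.1} {out.2} {x1.1} {x1.2, x2.2} {x3.1} {x3.2} (out.j = its outer ports)


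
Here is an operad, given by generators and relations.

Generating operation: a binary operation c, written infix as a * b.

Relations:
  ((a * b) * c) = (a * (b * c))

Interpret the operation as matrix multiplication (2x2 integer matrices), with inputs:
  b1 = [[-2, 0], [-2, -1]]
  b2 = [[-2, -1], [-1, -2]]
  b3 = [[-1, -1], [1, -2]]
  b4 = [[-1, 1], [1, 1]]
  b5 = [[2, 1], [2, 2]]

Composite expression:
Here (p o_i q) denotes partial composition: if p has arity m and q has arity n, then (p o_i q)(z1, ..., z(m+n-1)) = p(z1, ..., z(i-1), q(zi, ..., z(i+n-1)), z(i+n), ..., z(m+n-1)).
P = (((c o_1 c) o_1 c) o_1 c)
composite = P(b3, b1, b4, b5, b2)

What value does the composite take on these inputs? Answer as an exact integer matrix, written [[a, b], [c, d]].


[[-15, -18], [-24, -24]]

(b3 * b1) = [[4, 1], [2, 2]]
((b3 * b1) * b4) = [[-3, 5], [0, 4]]
(((b3 * b1) * b4) * b5) = [[4, 7], [8, 8]]
((((b3 * b1) * b4) * b5) * b2) = [[-15, -18], [-24, -24]]


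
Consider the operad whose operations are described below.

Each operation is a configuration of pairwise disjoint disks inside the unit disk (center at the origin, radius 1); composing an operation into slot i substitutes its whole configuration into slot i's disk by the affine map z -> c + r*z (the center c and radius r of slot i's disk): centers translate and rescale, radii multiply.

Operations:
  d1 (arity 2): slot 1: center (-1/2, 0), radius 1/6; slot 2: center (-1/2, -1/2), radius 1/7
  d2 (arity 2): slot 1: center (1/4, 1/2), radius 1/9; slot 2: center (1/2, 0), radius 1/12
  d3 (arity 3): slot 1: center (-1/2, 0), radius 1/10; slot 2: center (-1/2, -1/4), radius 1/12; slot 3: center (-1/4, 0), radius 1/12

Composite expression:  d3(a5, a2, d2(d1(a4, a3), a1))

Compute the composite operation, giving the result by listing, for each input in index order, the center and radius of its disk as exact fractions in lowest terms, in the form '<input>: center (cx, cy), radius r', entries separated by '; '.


a1: center (-5/24, 0), radius 1/144; a2: center (-1/2, -1/4), radius 1/12; a3: center (-101/432, 1/27), radius 1/756; a4: center (-101/432, 1/24), radius 1/648; a5: center (-1/2, 0), radius 1/10

Below d3, radii multiply path by path; the a-disk centers shift.
a5 passes through 1 substitution, ending at center (-1/2, 0), radius 1/10
a2 passes through 1 substitution, ending at center (-1/2, -1/4), radius 1/12
a4 passes through 3 substitutions, ending at center (-101/432, 1/24), radius 1/648
a3 passes through 3 substitutions, ending at center (-101/432, 1/27), radius 1/756
a1 passes through 2 substitutions, ending at center (-5/24, 0), radius 1/144


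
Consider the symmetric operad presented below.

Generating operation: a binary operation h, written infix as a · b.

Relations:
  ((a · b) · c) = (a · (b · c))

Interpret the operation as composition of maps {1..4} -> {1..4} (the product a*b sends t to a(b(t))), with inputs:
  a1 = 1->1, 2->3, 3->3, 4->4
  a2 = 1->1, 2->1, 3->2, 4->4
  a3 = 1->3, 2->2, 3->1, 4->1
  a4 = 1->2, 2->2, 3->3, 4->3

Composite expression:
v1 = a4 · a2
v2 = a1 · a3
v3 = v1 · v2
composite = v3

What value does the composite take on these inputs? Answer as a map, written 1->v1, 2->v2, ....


1->2, 2->2, 3->2, 4->2

(a4 · a2) = 1->2, 2->2, 3->2, 4->3
(a1 · a3) = 1->3, 2->3, 3->1, 4->1
((a4 · a2) · (a1 · a3)) = 1->2, 2->2, 3->2, 4->2


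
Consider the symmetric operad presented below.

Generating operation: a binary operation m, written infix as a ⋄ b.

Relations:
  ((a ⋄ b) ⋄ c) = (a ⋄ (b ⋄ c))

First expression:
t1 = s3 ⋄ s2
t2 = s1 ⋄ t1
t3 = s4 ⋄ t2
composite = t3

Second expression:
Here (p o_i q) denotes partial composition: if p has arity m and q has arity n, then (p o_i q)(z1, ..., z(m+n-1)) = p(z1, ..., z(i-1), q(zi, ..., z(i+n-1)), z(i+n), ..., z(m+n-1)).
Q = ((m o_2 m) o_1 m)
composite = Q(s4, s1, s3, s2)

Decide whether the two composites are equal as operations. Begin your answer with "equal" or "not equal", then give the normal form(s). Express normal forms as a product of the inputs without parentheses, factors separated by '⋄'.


Reducing the first expression gives s4 ⋄ s1 ⋄ s3 ⋄ s2
Reducing the second expression gives s4 ⋄ s1 ⋄ s3 ⋄ s2
One common form — equal.

equal; both compose to s4 ⋄ s1 ⋄ s3 ⋄ s2


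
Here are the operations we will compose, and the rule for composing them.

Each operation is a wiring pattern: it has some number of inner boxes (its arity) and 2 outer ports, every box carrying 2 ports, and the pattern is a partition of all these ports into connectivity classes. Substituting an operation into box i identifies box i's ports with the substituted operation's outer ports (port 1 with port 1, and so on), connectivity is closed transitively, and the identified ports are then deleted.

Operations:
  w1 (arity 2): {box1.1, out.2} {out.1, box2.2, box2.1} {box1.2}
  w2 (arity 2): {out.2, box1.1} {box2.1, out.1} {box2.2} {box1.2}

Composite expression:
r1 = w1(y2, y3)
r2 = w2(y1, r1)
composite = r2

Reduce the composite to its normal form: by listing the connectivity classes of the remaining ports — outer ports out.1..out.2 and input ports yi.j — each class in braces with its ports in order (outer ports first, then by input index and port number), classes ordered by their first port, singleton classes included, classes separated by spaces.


Two ports join when wires chain via w2-identified ports.
the subtree at w1 composes to {out.1, y3.1, y3.2} {out.2, y2.1} {y2.2} on (y2, y3); out.j = own outer ports
the subtree at w2 composes to {out.1, y3.1, y3.2} {out.2, y1.1} {y1.2} {y2.1} {y2.2} on (y1, y2, y3); out.j = own outer ports

{out.1, y3.1, y3.2} {out.2, y1.1} {y1.2} {y2.1} {y2.2}


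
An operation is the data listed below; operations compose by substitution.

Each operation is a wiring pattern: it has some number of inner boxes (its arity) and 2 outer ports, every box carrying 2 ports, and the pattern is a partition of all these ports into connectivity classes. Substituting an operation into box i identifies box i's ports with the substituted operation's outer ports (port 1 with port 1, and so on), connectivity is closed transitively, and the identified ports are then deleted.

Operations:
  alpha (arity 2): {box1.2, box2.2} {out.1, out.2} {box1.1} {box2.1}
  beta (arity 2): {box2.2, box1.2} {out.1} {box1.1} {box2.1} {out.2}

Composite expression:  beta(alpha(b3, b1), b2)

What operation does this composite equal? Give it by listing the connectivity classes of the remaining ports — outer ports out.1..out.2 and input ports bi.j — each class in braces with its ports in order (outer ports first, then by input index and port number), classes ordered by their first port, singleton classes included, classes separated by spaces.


{out.1} {out.2} {b1.1} {b1.2, b3.2} {b2.1} {b2.2} {b3.1}

Reachability decides: close wires over beta-identified ports.
composing alpha on (b3, b1), with out.j its own outer ports: {out.1, out.2} {b1.1} {b1.2, b3.2} {b3.1}
composing beta on (b3, b1, b2), with out.j its own outer ports: {out.1} {out.2} {b1.1} {b1.2, b3.2} {b2.1} {b2.2} {b3.1}


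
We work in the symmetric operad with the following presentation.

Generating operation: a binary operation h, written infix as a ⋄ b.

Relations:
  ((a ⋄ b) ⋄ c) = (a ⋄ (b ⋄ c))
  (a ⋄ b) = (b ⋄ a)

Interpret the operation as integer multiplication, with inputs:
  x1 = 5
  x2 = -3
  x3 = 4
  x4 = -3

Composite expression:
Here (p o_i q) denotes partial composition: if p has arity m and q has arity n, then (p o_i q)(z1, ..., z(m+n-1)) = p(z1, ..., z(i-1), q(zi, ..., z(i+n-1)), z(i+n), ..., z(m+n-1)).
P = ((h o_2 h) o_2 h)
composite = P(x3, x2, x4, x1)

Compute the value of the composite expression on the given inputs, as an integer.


180


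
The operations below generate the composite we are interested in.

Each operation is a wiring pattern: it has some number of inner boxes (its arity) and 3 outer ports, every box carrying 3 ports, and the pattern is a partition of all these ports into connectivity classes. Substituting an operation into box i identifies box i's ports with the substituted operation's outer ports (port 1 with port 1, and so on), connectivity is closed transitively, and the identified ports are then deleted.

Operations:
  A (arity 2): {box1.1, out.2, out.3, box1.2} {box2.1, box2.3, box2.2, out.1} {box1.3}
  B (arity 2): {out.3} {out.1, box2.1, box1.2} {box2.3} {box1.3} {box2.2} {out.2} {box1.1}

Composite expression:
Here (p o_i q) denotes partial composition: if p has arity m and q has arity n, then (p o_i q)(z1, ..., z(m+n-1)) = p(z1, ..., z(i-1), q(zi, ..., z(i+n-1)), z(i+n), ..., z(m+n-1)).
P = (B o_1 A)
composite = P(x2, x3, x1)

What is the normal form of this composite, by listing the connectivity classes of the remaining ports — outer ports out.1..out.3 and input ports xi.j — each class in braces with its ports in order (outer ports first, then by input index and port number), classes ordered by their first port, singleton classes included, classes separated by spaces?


{out.1, x1.1, x2.1, x2.2} {out.2} {out.3} {x1.2} {x1.3} {x2.3} {x3.1, x3.2, x3.3}

Substituting into B glues patterns; closure does the rest.
after A, the pattern on (x2, x3) reads {out.1, x3.1, x3.2, x3.3} {out.2, out.3, x2.1, x2.2} {x2.3} (out.j = its outer ports)
after B, the pattern on (x2, x3, x1) reads {out.1, x1.1, x2.1, x2.2} {out.2} {out.3} {x1.2} {x1.3} {x2.3} {x3.1, x3.2, x3.3} (out.j = its outer ports)


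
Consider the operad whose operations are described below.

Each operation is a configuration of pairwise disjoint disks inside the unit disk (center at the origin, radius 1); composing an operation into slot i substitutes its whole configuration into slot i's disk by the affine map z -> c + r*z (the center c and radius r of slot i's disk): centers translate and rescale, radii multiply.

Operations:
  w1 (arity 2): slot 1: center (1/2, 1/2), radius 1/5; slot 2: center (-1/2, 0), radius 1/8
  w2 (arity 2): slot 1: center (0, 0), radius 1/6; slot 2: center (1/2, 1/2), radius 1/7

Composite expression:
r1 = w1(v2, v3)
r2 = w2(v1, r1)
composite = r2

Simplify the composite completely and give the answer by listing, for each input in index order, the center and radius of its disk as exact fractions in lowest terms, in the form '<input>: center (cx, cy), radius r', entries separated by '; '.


v1: center (0, 0), radius 1/6; v2: center (4/7, 4/7), radius 1/35; v3: center (3/7, 1/2), radius 1/56


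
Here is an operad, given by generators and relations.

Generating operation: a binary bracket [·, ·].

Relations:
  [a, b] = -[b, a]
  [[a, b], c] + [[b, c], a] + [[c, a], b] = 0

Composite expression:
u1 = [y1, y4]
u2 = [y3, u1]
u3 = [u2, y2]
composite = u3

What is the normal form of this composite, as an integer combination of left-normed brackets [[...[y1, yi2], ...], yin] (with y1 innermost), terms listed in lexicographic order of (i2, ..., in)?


-[[[y1, y4], y3], y2]

Skip Jacobi rewriting: expand, keep y1-initial words, read off terms.
Composite bracket: [[y3, [y1, y4]], y2]
Applying ab - ba throughout gives 8 signed words (2^3 = 8).
Keep just the words that open with y1:
  from y1y4y3y2, sign -1: term -[[[y1, y4], y3], y2]


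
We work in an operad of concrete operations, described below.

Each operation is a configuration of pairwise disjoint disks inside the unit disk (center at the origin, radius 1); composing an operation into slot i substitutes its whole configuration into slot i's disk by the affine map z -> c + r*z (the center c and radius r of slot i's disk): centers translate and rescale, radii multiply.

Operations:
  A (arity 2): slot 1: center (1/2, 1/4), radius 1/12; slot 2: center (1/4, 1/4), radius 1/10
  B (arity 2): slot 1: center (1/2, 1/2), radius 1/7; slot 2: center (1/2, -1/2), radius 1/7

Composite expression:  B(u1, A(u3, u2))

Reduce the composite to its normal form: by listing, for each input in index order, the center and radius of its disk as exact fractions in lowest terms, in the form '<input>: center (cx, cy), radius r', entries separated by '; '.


u1: center (1/2, 1/2), radius 1/7; u2: center (15/28, -13/28), radius 1/70; u3: center (4/7, -13/28), radius 1/84


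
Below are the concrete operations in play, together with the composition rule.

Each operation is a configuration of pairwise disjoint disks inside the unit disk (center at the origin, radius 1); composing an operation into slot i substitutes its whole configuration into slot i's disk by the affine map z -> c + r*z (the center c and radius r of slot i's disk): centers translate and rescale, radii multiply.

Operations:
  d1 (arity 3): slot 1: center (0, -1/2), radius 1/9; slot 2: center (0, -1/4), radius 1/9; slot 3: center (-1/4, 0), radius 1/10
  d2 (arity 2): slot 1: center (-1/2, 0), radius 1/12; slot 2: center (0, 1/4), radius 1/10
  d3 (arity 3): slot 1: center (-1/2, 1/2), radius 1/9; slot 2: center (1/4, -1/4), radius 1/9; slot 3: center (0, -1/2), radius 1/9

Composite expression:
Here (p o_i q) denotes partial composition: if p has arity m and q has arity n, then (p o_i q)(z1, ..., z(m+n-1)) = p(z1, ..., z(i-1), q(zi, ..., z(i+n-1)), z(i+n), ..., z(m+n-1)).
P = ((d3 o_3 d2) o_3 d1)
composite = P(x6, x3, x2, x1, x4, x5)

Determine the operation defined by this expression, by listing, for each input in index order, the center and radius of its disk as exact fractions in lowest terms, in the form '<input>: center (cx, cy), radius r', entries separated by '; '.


x1: center (-1/18, -217/432), radius 1/972; x2: center (-1/18, -109/216), radius 1/972; x3: center (1/4, -1/4), radius 1/9; x4: center (-25/432, -1/2), radius 1/1080; x5: center (0, -17/36), radius 1/90; x6: center (-1/2, 1/2), radius 1/9


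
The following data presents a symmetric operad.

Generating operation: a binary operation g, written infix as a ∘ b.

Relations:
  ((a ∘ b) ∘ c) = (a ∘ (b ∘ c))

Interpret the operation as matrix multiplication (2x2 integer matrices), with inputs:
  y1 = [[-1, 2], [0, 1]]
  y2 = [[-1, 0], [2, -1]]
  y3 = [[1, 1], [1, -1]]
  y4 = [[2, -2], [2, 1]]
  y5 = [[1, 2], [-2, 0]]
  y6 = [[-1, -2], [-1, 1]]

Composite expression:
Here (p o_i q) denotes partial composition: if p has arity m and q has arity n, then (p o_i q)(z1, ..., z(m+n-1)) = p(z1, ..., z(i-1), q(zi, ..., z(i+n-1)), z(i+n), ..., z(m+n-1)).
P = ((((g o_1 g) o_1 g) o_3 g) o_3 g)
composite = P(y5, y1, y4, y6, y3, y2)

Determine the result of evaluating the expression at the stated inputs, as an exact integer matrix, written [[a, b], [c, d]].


[[6, 6], [12, -12]]

(y5 ∘ y1) = [[-1, 4], [2, -4]]
(y4 ∘ y6) = [[0, -6], [-3, -3]]
((y4 ∘ y6) ∘ y3) = [[-6, 6], [-6, 0]]
((y5 ∘ y1) ∘ ((y4 ∘ y6) ∘ y3)) = [[-18, -6], [12, 12]]
(((y5 ∘ y1) ∘ ((y4 ∘ y6) ∘ y3)) ∘ y2) = [[6, 6], [12, -12]]


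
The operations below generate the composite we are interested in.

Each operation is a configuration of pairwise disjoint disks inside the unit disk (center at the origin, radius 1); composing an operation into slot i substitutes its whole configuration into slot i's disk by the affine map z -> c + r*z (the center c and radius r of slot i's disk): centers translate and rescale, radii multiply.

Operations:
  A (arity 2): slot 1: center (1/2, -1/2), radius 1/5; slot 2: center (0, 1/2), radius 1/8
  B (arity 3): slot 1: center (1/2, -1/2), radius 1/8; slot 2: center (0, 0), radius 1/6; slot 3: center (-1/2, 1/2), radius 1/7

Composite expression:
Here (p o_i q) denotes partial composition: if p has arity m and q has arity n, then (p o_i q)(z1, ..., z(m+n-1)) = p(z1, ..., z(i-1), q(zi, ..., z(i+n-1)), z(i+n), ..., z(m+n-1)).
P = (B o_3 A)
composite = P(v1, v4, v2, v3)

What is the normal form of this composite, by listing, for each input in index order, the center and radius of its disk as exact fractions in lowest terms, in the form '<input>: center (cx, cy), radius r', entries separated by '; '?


Affine substitution under B: radii multiply and v-centers shift.
tracing v1 down its 1-map path: center (1/2, -1/2), radius 1/8
tracing v4 down its 1-map path: center (0, 0), radius 1/6
tracing v2 down its 2-map path: center (-3/7, 3/7), radius 1/35
tracing v3 down its 2-map path: center (-1/2, 4/7), radius 1/56

v1: center (1/2, -1/2), radius 1/8; v2: center (-3/7, 3/7), radius 1/35; v3: center (-1/2, 4/7), radius 1/56; v4: center (0, 0), radius 1/6


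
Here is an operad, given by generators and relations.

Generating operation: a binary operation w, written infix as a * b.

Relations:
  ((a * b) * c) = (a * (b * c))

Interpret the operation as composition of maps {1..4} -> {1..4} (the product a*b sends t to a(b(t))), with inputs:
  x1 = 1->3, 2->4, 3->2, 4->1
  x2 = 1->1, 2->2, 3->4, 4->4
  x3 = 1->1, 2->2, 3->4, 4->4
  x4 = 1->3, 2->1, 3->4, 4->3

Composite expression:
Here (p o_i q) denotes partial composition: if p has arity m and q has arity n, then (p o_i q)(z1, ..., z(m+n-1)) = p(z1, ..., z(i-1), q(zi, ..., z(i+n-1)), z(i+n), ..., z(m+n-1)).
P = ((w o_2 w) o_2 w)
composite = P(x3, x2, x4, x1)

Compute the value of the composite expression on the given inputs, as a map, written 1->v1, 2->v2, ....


(x2 * x4) = 1->4, 2->1, 3->4, 4->4
((x2 * x4) * x1) = 1->4, 2->4, 3->1, 4->4
(x3 * ((x2 * x4) * x1)) = 1->4, 2->4, 3->1, 4->4

1->4, 2->4, 3->1, 4->4


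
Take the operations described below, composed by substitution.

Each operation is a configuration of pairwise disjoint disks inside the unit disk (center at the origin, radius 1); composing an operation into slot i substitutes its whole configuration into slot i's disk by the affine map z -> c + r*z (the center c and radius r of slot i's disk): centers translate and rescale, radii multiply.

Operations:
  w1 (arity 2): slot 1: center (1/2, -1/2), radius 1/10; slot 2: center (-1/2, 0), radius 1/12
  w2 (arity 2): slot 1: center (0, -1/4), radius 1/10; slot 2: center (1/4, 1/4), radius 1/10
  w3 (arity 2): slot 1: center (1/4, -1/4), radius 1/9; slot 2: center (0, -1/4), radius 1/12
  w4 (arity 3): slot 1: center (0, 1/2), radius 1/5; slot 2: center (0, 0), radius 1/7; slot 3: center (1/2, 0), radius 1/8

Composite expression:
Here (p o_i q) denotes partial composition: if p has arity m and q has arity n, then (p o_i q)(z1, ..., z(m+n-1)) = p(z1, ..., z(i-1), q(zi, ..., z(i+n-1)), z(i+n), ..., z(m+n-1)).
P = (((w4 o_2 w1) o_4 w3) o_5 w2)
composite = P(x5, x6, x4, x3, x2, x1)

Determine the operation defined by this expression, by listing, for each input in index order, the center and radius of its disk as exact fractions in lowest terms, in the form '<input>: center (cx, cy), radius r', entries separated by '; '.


Follow each x-input down from w4: c' goes to c + r*c', radius to r*r'.
for x5, the 1-step affine chain lands on center (0, 1/2), radius 1/5
for x6, the 2-step affine chain lands on center (1/14, -1/14), radius 1/70
for x4, the 2-step affine chain lands on center (-1/14, 0), radius 1/84
for x3, the 2-step affine chain lands on center (17/32, -1/32), radius 1/72
for x2, the 3-step affine chain lands on center (1/2, -13/384), radius 1/960
for x1, the 3-step affine chain lands on center (193/384, -11/384), radius 1/960

x1: center (193/384, -11/384), radius 1/960; x2: center (1/2, -13/384), radius 1/960; x3: center (17/32, -1/32), radius 1/72; x4: center (-1/14, 0), radius 1/84; x5: center (0, 1/2), radius 1/5; x6: center (1/14, -1/14), radius 1/70


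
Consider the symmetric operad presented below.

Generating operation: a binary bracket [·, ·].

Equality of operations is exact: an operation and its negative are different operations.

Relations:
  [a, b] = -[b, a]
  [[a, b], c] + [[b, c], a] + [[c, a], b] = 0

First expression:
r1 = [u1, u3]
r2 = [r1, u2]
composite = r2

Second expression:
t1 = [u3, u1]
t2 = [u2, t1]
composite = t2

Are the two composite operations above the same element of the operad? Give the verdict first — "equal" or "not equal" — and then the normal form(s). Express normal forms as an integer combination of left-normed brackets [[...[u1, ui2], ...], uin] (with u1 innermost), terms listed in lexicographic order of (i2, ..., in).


The first expression, normalized: [[u1, u3], u2]
The second expression, normalized: [[u1, u3], u2]
One common form — equal.

equal; the common form is [[u1, u3], u2]


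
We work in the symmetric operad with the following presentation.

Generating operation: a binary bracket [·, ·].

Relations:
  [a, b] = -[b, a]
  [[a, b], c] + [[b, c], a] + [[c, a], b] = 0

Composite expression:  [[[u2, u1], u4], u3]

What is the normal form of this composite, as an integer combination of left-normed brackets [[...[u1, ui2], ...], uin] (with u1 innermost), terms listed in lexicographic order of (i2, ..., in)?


-[[[u1, u2], u4], u3]

Antisymmetry and Jacobi reduce to u1-anchored left-normed brackets.
Composite bracket: [[[u2, u1], u4], u3]
Applying ab - ba throughout gives 8 signed words (2^3 = 8).
Keep just the words that open with u1:
  u1u2u4u3 appears with sign -1, giving the term -[[[u1, u2], u4], u3]


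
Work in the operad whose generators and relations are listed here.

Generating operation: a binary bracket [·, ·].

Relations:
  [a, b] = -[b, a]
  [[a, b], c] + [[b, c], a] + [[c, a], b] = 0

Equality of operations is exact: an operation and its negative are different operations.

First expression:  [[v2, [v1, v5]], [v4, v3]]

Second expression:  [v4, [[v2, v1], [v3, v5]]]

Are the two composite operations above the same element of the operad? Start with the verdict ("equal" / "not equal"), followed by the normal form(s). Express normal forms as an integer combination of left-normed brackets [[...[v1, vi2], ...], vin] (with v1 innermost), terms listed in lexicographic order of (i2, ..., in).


The first expression, normalized: [[[[v1, v5], v2], v3], v4] - [[[[v1, v5], v2], v4], v3]
The second expression, normalized: [[[[v1, v2], v3], v5], v4] - [[[[v1, v2], v5], v3], v4]
The normal forms differ: not equal.

not equal: they reduce to [[[[v1, v5], v2], v3], v4] - [[[[v1, v5], v2], v4], v3] and [[[[v1, v2], v3], v5], v4] - [[[[v1, v2], v5], v3], v4]


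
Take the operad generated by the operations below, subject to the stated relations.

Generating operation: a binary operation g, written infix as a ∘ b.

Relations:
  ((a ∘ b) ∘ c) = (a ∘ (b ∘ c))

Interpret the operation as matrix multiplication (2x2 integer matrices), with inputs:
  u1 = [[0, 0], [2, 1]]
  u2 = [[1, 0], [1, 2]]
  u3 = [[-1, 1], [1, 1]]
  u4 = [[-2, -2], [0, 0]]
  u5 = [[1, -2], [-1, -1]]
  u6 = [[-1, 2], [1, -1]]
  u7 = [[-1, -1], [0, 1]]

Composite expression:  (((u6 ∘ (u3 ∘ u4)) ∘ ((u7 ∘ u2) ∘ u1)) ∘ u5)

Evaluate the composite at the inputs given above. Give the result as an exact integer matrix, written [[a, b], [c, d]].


[[0, 0], [0, 0]]

(u3 ∘ u4) = [[2, 2], [-2, -2]]
(u6 ∘ (u3 ∘ u4)) = [[-6, -6], [4, 4]]
(u7 ∘ u2) = [[-2, -2], [1, 2]]
((u7 ∘ u2) ∘ u1) = [[-4, -2], [4, 2]]
((u6 ∘ (u3 ∘ u4)) ∘ ((u7 ∘ u2) ∘ u1)) = [[0, 0], [0, 0]]
(((u6 ∘ (u3 ∘ u4)) ∘ ((u7 ∘ u2) ∘ u1)) ∘ u5) = [[0, 0], [0, 0]]


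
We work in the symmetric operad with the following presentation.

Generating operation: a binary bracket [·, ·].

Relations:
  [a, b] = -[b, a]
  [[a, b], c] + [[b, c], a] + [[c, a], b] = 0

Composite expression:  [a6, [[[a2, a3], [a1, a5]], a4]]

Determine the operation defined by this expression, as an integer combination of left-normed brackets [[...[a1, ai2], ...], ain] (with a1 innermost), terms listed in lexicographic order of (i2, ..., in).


[[[[[a1, a5], a2], a3], a4], a6] - [[[[[a1, a5], a3], a2], a4], a6]


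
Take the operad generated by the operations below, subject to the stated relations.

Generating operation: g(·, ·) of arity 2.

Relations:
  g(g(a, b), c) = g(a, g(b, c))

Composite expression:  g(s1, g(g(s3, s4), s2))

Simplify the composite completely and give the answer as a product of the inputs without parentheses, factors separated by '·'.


Under associativity of g, the answer is the s's in reading order.
g(s3, s4) flattens to s3 · s4
g(g(s3, s4), s2) flattens to s3 · s4 · s2
g(s1, g(g(s3, s4), s2)) flattens to s1 · s3 · s4 · s2

s1 · s3 · s4 · s2


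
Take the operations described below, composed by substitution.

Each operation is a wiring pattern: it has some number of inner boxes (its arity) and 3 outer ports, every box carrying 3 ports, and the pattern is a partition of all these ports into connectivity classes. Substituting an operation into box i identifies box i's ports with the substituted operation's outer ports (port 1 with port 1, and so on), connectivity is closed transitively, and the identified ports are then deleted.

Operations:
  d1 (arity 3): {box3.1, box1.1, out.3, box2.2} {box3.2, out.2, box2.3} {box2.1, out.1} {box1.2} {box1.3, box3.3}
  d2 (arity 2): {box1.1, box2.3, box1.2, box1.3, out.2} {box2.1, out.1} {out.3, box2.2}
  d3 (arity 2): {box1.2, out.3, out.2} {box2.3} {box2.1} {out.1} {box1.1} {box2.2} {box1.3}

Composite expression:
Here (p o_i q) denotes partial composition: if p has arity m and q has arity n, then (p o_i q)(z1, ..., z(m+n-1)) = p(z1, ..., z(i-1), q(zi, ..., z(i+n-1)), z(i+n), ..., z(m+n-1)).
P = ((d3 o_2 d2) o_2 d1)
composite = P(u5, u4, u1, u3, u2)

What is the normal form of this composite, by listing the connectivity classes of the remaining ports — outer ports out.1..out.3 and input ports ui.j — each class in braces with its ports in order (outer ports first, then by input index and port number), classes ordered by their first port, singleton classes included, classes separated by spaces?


After gluing at d3, chains via deleted ports link the u-ports.
the subtree at d1 composes to {out.1, u1.1} {out.2, u1.3, u3.2} {out.3, u1.2, u3.1, u4.1} {u3.3, u4.3} {u4.2} on (u4, u1, u3); out.j = own outer ports
the subtree at d2 composes to {out.1, u2.1} {out.2, u1.1, u1.2, u1.3, u2.3, u3.1, u3.2, u4.1} {out.3, u2.2} {u3.3, u4.3} {u4.2} on (u4, u1, u3, u2); out.j = own outer ports
the subtree at d3 composes to {out.1} {out.2, out.3, u5.2} {u1.1, u1.2, u1.3, u2.3, u3.1, u3.2, u4.1} {u2.1} {u2.2} {u3.3, u4.3} {u4.2} {u5.1} {u5.3} on (u5, u4, u1, u3, u2); out.j = own outer ports

{out.1} {out.2, out.3, u5.2} {u1.1, u1.2, u1.3, u2.3, u3.1, u3.2, u4.1} {u2.1} {u2.2} {u3.3, u4.3} {u4.2} {u5.1} {u5.3}


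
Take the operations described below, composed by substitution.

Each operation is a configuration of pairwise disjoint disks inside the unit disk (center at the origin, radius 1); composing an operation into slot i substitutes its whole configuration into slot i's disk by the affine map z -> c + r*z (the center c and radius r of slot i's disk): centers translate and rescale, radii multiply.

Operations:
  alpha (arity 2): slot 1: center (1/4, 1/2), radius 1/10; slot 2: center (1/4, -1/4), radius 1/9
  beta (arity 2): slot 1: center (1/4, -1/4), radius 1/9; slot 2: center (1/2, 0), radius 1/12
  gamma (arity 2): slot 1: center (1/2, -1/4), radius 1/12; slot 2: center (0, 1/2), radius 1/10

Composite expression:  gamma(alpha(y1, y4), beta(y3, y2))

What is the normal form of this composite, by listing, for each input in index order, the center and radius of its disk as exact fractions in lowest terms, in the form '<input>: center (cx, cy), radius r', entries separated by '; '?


y1: center (25/48, -5/24), radius 1/120; y2: center (1/20, 1/2), radius 1/120; y3: center (1/40, 19/40), radius 1/90; y4: center (25/48, -13/48), radius 1/108

Nesting under gamma composes maps z -> c + r*z down each y-path.
y1: after 2 affine steps, its disk has center (25/48, -5/24), radius 1/120
y4: after 2 affine steps, its disk has center (25/48, -13/48), radius 1/108
y3: after 2 affine steps, its disk has center (1/40, 19/40), radius 1/90
y2: after 2 affine steps, its disk has center (1/20, 1/2), radius 1/120


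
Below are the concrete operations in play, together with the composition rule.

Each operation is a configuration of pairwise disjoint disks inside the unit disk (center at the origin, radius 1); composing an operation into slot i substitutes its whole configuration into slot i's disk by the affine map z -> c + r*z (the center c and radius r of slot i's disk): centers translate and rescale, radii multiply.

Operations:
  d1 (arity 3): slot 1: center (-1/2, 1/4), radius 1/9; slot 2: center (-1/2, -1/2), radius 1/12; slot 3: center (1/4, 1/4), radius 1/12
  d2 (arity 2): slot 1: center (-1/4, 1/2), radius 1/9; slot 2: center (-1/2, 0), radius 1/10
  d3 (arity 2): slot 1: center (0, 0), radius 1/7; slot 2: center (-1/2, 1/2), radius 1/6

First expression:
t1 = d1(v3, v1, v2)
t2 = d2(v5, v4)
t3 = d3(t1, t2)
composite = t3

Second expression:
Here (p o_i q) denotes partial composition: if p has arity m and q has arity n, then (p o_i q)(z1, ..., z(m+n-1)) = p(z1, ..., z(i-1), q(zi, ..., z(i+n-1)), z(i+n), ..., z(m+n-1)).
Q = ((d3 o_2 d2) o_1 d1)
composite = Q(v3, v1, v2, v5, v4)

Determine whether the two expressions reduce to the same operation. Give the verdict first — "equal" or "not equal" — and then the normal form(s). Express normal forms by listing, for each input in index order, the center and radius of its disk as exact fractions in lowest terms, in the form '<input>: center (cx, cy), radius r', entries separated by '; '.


Reducing the first expression gives v1: center (-1/14, -1/14), radius 1/84; v2: center (1/28, 1/28), radius 1/84; v3: center (-1/14, 1/28), radius 1/63; v4: center (-7/12, 1/2), radius 1/60; v5: center (-13/24, 7/12), radius 1/54
Reducing the second expression gives v1: center (-1/14, -1/14), radius 1/84; v2: center (1/28, 1/28), radius 1/84; v3: center (-1/14, 1/28), radius 1/63; v4: center (-7/12, 1/2), radius 1/60; v5: center (-13/24, 7/12), radius 1/54
Identical normal forms: equal.

equal; both compose to v1: center (-1/14, -1/14), radius 1/84; v2: center (1/28, 1/28), radius 1/84; v3: center (-1/14, 1/28), radius 1/63; v4: center (-7/12, 1/2), radius 1/60; v5: center (-13/24, 7/12), radius 1/54


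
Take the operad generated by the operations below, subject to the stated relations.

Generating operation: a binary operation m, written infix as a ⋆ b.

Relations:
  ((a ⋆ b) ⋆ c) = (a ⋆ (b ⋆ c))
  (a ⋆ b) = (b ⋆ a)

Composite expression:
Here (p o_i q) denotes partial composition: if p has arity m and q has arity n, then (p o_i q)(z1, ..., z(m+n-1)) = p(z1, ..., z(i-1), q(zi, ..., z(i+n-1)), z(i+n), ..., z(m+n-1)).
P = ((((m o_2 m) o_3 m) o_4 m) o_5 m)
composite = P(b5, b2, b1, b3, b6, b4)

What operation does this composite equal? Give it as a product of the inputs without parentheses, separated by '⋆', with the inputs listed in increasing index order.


b1 ⋆ b2 ⋆ b3 ⋆ b4 ⋆ b5 ⋆ b6

Reordering under m is free, so list the b-inputs canonically.
(b6 ⋆ b4) spells out as b6 ⋆ b4
(b3 ⋆ (b6 ⋆ b4)) spells out as b3 ⋆ b6 ⋆ b4
(b1 ⋆ (b3 ⋆ (b6 ⋆ b4))) spells out as b1 ⋆ b3 ⋆ b6 ⋆ b4
(b2 ⋆ (b1 ⋆ (b3 ⋆ (b6 ⋆ b4)))) spells out as b2 ⋆ b1 ⋆ b3 ⋆ b6 ⋆ b4
(b5 ⋆ (b2 ⋆ (b1 ⋆ (b3 ⋆ (b6 ⋆ b4))))) spells out as b5 ⋆ b2 ⋆ b1 ⋆ b3 ⋆ b6 ⋆ b4
rearranged into index order: b1 ⋆ b2 ⋆ b3 ⋆ b4 ⋆ b5 ⋆ b6


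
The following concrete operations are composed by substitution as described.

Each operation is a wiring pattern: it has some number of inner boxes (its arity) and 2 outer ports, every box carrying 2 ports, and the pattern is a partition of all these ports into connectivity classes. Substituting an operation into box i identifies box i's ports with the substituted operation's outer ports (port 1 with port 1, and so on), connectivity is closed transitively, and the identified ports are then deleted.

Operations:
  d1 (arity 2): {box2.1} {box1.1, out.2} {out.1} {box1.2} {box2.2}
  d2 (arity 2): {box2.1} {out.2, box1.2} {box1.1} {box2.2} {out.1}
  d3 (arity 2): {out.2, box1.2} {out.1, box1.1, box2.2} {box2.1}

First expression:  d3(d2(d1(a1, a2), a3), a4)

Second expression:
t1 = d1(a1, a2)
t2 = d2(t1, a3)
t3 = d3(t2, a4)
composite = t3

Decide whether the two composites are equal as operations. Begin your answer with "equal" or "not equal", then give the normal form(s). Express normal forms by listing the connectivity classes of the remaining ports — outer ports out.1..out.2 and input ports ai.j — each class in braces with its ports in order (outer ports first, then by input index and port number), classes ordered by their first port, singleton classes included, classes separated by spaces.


equal: each reduces to {out.1, a4.2} {out.2, a1.1} {a1.2} {a2.1} {a2.2} {a3.1} {a3.2} {a4.1}

The first expression, normalized: {out.1, a4.2} {out.2, a1.1} {a1.2} {a2.1} {a2.2} {a3.1} {a3.2} {a4.1}
The second expression, normalized: {out.1, a4.2} {out.2, a1.1} {a1.2} {a2.1} {a2.2} {a3.1} {a3.2} {a4.1}
Both agree, so they are equal.


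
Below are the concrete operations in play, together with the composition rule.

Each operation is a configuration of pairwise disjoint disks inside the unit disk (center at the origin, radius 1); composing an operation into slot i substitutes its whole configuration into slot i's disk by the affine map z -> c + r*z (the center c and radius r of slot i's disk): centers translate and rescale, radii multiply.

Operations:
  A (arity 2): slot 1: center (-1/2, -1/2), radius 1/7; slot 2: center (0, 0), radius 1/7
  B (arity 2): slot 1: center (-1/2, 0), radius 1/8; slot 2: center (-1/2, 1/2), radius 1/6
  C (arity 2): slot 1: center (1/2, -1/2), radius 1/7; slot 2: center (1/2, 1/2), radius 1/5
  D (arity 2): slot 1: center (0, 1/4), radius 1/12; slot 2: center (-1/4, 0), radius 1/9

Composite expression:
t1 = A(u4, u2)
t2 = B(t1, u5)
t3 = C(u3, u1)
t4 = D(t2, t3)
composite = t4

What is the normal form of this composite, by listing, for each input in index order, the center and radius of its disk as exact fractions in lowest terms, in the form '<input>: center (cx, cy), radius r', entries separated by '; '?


u1: center (-7/36, 1/18), radius 1/45; u2: center (-1/24, 1/4), radius 1/672; u3: center (-7/36, -1/18), radius 1/63; u4: center (-3/64, 47/192), radius 1/672; u5: center (-1/24, 7/24), radius 1/72

Follow each u-input down from D: c' goes to c + r*c', radius to r*r'.
tracing u4 down its 3-map path: center (-3/64, 47/192), radius 1/672
tracing u2 down its 3-map path: center (-1/24, 1/4), radius 1/672
tracing u5 down its 2-map path: center (-1/24, 7/24), radius 1/72
tracing u3 down its 2-map path: center (-7/36, -1/18), radius 1/63
tracing u1 down its 2-map path: center (-7/36, 1/18), radius 1/45
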